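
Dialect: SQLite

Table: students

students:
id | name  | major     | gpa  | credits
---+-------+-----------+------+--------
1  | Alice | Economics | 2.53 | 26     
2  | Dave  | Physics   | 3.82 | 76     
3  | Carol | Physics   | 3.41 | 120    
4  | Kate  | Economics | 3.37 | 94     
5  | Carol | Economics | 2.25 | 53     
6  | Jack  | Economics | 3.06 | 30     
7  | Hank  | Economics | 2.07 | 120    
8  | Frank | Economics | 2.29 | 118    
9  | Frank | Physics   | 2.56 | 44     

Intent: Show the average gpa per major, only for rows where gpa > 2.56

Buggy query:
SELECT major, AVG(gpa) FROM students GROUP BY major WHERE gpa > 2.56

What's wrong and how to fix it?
Bug: WHERE cannot follow GROUP BY

Fix: Move the WHERE clause before GROUP BY

Corrected query:
SELECT major, AVG(gpa) FROM students WHERE gpa > 2.56 GROUP BY major

Result:
major     | AVG(gpa)
----------+---------
Economics | 3.215   
Physics   | 3.615   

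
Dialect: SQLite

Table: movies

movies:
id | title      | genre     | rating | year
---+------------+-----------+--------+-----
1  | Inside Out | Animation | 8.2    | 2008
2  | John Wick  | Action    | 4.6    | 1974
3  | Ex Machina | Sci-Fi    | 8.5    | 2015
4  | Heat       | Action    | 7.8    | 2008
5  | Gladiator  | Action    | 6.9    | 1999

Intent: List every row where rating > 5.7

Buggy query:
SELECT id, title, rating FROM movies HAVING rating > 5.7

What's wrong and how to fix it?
Bug: This is a non-aggregate query (no GROUP BY, no aggregates), so in SQLite the HAVING clause is invalid here; a row-level condition belongs in WHERE

Fix: Use WHERE for row-level filtering

Corrected query:
SELECT id, title, rating FROM movies WHERE rating > 5.7

Result:
id | title      | rating
---+------------+-------
1  | Inside Out | 8.2   
3  | Ex Machina | 8.5   
4  | Heat       | 7.8   
5  | Gladiator  | 6.9   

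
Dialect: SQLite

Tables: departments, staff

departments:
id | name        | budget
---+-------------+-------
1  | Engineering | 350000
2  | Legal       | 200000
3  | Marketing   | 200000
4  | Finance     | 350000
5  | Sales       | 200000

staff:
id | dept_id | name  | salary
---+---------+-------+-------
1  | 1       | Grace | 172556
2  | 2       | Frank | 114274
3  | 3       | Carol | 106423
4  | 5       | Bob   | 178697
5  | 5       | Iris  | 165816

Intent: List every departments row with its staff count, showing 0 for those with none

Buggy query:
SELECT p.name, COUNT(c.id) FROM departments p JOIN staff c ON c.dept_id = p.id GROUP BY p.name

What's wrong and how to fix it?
Bug: INNER JOIN drops departments rows that have no matching staff rows

Fix: Switch to LEFT JOIN to retain unmatched parent rows

Corrected query:
SELECT p.name, COUNT(c.id) FROM departments p LEFT JOIN staff c ON c.dept_id = p.id GROUP BY p.name

Result:
name        | COUNT(c.id)
------------+------------
Engineering | 1          
Finance     | 0          
Legal       | 1          
Marketing   | 1          
Sales       | 2          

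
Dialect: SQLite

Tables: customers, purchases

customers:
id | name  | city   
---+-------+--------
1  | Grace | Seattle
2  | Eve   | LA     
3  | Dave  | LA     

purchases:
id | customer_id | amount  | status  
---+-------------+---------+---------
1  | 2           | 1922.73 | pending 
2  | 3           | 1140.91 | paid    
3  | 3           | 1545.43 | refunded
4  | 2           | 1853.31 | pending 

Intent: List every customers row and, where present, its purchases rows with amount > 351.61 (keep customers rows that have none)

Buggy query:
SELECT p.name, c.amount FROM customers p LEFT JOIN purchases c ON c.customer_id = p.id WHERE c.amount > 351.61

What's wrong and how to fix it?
Bug: A WHERE condition on the right-hand table after LEFT JOIN drops unmatched parents

Fix: Move the right-table condition into the ON clause so unmatched parents are kept

Corrected query:
SELECT p.name, c.amount FROM customers p LEFT JOIN purchases c ON c.customer_id = p.id AND c.amount > 351.61

Result:
name  | amount 
------+--------
Grace | NULL   
Eve   | 1853.31
Eve   | 1922.73
Dave  | 1140.91
Dave  | 1545.43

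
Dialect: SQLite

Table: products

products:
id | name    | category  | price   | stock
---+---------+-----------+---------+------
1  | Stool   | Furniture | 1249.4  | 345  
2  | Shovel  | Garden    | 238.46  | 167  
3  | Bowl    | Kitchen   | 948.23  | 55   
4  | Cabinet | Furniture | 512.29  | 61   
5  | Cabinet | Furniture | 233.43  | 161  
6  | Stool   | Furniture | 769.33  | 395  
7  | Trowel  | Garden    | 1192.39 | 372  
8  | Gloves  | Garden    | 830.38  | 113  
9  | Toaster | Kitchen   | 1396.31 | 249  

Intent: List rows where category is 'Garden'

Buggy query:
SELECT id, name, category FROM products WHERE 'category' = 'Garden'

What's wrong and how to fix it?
Bug: 'category' in single quotes is a string literal, not the column; the comparison is literal-vs-literal and never true

Fix: Remove the quotes around the column name (or use double quotes for an identifier)

Corrected query:
SELECT id, name, category FROM products WHERE category = 'Garden'

Result:
id | name   | category
---+--------+---------
2  | Shovel | Garden  
7  | Trowel | Garden  
8  | Gloves | Garden  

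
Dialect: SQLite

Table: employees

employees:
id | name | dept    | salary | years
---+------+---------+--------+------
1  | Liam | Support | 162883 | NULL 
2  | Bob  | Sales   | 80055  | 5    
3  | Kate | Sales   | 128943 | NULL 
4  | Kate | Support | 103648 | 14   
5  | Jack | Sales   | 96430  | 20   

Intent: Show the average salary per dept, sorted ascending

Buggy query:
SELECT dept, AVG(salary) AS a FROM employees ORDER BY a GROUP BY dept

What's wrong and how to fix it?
Bug: ORDER BY appears before GROUP BY; SQL clause order requires GROUP BY first

Fix: Reorder: SELECT … FROM … GROUP BY … ORDER BY …

Corrected query:
SELECT dept, AVG(salary) AS a FROM employees GROUP BY dept ORDER BY a

Result:
dept    | a            
--------+--------------
Sales   | 101809.333333
Support | 133265.5     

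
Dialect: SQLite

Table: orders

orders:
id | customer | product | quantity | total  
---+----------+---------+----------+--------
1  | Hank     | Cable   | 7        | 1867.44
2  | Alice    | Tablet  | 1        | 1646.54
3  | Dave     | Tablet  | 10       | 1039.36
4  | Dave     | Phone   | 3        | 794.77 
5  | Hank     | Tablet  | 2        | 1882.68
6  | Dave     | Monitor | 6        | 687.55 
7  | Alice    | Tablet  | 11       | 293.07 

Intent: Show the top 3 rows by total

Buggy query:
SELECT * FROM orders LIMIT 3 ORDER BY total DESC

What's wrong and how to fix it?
Bug: ORDER BY cannot follow LIMIT; LIMIT is the final clause

Fix: Sort with ORDER BY, then apply LIMIT

Corrected query:
SELECT * FROM orders ORDER BY total DESC LIMIT 3

Result:
id | customer | product | quantity | total  
---+----------+---------+----------+--------
5  | Hank     | Tablet  | 2        | 1882.68
1  | Hank     | Cable   | 7        | 1867.44
2  | Alice    | Tablet  | 1        | 1646.54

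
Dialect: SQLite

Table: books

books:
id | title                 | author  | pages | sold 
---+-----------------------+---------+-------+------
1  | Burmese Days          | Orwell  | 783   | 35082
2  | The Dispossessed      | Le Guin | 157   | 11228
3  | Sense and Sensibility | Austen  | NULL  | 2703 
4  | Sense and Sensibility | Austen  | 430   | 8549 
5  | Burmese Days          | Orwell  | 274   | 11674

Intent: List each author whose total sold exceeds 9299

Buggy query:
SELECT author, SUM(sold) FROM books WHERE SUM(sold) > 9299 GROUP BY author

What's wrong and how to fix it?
Bug: SUM(sold) is an aggregate, but WHERE filters rows before aggregation

Fix: Use HAVING (which filters groups after aggregation) instead of WHERE

Corrected query:
SELECT author, SUM(sold) FROM books GROUP BY author HAVING SUM(sold) > 9299

Result:
author  | SUM(sold)
--------+----------
Austen  | 11252    
Le Guin | 11228    
Orwell  | 46756    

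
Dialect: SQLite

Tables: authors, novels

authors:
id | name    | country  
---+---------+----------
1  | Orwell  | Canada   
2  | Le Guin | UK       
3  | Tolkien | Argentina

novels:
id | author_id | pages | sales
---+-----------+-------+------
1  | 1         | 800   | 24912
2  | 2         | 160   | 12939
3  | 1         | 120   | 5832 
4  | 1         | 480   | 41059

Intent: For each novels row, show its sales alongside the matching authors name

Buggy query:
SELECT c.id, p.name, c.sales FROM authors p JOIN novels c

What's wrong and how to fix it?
Bug: JOIN with no ON clause produces a cartesian product; every novels row pairs with every authors row

Fix: Specify the join condition linking the foreign key to the parent id

Corrected query:
SELECT c.id, p.name, c.sales FROM authors p JOIN novels c ON c.author_id = p.id

Result:
id | name    | sales
---+---------+------
1  | Orwell  | 24912
2  | Le Guin | 12939
3  | Orwell  | 5832 
4  | Orwell  | 41059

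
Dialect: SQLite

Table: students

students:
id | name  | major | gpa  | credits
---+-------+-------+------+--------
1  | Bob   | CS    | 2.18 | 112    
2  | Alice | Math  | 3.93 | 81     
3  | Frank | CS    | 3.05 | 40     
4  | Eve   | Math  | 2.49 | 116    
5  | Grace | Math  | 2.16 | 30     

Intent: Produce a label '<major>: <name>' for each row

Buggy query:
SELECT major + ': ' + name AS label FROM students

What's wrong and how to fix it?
Bug: SQLite uses || for string concatenation; + coerces text to numbers (yielding 0)

Fix: Use the || operator for string concatenation

Corrected query:
SELECT major || ': ' || name AS label FROM students

Result:
label      
-----------
CS: Bob    
Math: Alice
CS: Frank  
Math: Eve  
Math: Grace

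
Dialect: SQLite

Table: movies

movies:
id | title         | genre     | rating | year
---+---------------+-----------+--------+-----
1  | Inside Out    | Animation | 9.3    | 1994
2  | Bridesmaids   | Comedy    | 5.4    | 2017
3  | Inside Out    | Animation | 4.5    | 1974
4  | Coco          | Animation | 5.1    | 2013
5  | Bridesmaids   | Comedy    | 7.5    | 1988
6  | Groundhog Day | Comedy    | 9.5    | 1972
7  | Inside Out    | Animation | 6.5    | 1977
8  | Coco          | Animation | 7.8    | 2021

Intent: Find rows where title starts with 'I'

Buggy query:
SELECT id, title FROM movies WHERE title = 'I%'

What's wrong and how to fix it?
Bug: Wildcards only work with LIKE; '=' treats '%' as a literal character

Fix: Replace '=' with LIKE so 'I%' is treated as a pattern

Corrected query:
SELECT id, title FROM movies WHERE title LIKE 'I%'

Result:
id | title     
---+-----------
1  | Inside Out
3  | Inside Out
7  | Inside Out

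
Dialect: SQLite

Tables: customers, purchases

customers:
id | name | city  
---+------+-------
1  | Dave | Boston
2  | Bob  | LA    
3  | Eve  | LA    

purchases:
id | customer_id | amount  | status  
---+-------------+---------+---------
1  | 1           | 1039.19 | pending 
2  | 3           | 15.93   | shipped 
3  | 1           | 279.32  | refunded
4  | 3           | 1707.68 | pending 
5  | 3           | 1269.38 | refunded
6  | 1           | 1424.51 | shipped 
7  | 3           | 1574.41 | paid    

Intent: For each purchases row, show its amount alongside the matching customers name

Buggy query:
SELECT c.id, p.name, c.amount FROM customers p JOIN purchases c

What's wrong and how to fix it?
Bug: Missing join condition: each purchases row is matched to all customers rows instead of just its own

Fix: Specify the join condition linking the foreign key to the parent id

Corrected query:
SELECT c.id, p.name, c.amount FROM customers p JOIN purchases c ON c.customer_id = p.id

Result:
id | name | amount 
---+------+--------
1  | Dave | 1039.19
2  | Eve  | 15.93  
3  | Dave | 279.32 
4  | Eve  | 1707.68
5  | Eve  | 1269.38
6  | Dave | 1424.51
7  | Eve  | 1574.41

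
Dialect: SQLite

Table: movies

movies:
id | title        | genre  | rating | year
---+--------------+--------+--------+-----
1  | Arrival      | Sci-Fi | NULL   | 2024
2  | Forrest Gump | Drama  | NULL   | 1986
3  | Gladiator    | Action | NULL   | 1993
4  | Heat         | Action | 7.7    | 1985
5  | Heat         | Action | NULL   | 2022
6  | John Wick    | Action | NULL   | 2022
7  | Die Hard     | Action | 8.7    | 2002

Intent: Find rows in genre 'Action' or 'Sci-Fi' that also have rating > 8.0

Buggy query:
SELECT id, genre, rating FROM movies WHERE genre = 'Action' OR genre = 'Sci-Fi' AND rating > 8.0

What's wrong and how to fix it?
Bug: Without parentheses, AND is evaluated before OR, so the rating filter only applies to the 'Sci-Fi' branch

Fix: Add parentheses around the OR so the AND applies to both alternatives

Corrected query:
SELECT id, genre, rating FROM movies WHERE (genre = 'Action' OR genre = 'Sci-Fi') AND rating > 8.0

Result:
id | genre  | rating
---+--------+-------
7  | Action | 8.7   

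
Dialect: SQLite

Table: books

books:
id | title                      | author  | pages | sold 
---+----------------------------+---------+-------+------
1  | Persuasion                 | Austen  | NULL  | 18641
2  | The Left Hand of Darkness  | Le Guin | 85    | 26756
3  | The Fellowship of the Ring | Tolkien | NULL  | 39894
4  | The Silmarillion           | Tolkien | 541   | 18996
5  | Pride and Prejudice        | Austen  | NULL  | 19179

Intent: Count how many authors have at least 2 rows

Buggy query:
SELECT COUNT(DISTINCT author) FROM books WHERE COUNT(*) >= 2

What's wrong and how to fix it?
Bug: COUNT(*) cannot appear in WHERE; the per-group count doesn't exist yet

Fix: Use a subquery that GROUPs and filters with HAVING, then count its rows

Corrected query:
SELECT COUNT(*) FROM (SELECT author FROM books GROUP BY author HAVING COUNT(*) >= 2)

Result:
COUNT(*)
--------
2       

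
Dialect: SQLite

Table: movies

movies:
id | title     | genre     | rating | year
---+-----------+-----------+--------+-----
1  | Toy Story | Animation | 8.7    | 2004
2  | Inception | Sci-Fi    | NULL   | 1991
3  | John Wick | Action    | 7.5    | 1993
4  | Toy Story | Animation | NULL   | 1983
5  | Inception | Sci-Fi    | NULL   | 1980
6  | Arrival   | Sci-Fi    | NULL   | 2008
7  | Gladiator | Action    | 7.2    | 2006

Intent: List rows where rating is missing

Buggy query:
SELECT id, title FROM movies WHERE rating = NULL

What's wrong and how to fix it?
Bug: Comparing to NULL with '=' never matches; NULL = NULL is unknown, not true

Fix: Use IS NULL to test for NULL

Corrected query:
SELECT id, title FROM movies WHERE rating IS NULL

Result:
id | title    
---+----------
2  | Inception
4  | Toy Story
5  | Inception
6  | Arrival  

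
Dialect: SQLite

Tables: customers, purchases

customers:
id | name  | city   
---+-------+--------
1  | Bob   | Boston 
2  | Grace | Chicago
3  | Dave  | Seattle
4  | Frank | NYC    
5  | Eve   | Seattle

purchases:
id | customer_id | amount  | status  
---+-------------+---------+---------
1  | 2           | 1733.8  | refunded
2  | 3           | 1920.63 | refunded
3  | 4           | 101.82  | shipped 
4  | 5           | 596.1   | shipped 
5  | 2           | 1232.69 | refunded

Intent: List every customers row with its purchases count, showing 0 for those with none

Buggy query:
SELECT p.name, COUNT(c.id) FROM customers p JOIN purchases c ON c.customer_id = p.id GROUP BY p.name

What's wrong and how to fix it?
Bug: An inner join excludes parents with zero children

Fix: Switch to LEFT JOIN to retain unmatched parent rows

Corrected query:
SELECT p.name, COUNT(c.id) FROM customers p LEFT JOIN purchases c ON c.customer_id = p.id GROUP BY p.name

Result:
name  | COUNT(c.id)
------+------------
Bob   | 0          
Dave  | 1          
Eve   | 1          
Frank | 1          
Grace | 2          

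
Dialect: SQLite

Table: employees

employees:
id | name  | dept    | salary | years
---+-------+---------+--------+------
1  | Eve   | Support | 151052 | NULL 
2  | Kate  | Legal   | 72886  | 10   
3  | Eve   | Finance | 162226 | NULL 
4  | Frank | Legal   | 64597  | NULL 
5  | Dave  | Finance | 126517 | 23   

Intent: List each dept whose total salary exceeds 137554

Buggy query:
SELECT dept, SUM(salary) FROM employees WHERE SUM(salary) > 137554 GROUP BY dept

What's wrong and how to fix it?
Bug: WHERE runs before GROUP BY, so aggregates aren't available there

Fix: Move the aggregate condition to a HAVING clause

Corrected query:
SELECT dept, SUM(salary) FROM employees GROUP BY dept HAVING SUM(salary) > 137554

Result:
dept    | SUM(salary)
--------+------------
Finance | 288743     
Support | 151052     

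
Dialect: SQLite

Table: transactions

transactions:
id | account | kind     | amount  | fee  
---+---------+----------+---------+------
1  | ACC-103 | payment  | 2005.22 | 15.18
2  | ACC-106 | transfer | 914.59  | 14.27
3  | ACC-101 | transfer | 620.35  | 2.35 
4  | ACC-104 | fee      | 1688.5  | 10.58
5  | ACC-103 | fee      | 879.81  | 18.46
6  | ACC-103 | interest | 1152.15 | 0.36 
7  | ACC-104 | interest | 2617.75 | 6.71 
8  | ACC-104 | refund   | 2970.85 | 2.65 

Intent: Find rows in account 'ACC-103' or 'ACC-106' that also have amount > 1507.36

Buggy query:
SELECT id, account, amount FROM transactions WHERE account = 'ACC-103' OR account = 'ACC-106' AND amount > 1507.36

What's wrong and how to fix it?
Bug: Without parentheses, AND is evaluated before OR, so the amount filter only applies to the 'ACC-106' branch

Fix: Group the OR with parentheses (or use IN), then AND the threshold

Corrected query:
SELECT id, account, amount FROM transactions WHERE (account = 'ACC-103' OR account = 'ACC-106') AND amount > 1507.36

Result:
id | account | amount 
---+---------+--------
1  | ACC-103 | 2005.22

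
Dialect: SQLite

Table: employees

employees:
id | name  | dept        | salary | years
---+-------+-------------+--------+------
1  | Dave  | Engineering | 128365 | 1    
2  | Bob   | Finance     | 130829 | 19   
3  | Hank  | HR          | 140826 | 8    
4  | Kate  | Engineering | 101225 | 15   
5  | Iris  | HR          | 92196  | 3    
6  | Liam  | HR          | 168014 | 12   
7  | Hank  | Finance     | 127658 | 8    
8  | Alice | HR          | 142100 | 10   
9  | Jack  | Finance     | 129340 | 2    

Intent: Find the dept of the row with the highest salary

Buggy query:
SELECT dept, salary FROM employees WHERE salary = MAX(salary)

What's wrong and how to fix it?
Bug: MAX(salary) is an aggregate and cannot be used directly in WHERE

Fix: Wrap MAX in a scalar subquery so WHERE compares against a single value

Corrected query:
SELECT dept, salary FROM employees WHERE salary = (SELECT MAX(salary) FROM employees)

Result:
dept | salary
-----+-------
HR   | 168014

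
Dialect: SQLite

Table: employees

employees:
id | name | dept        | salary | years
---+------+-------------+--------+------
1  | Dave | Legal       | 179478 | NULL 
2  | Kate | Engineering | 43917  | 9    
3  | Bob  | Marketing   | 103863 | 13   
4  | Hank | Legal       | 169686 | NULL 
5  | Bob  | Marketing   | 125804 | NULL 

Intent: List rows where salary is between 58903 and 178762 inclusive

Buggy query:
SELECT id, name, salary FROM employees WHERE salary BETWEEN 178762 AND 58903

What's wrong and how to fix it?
Bug: BETWEEN expects the lower bound first; with 178762 AND 58903 the range is empty

Fix: Swap the bounds so the smaller value comes first

Corrected query:
SELECT id, name, salary FROM employees WHERE salary BETWEEN 58903 AND 178762

Result:
id | name | salary
---+------+-------
3  | Bob  | 103863
4  | Hank | 169686
5  | Bob  | 125804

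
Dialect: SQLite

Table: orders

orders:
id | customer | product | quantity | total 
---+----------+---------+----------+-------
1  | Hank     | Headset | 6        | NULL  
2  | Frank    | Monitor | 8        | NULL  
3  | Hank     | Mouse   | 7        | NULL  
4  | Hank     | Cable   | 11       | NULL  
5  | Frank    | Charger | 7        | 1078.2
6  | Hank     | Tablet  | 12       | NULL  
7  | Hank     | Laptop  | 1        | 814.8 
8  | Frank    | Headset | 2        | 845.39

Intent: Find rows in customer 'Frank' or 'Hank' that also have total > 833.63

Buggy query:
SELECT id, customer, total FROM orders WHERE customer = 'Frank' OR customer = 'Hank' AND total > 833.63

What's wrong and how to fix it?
Bug: AND binds tighter than OR, so this parses as customer = 'Frank' OR (customer = 'Hank' AND total > 833.63)

Fix: Group the OR with parentheses (or use IN), then AND the threshold

Corrected query:
SELECT id, customer, total FROM orders WHERE (customer = 'Frank' OR customer = 'Hank') AND total > 833.63

Result:
id | customer | total 
---+----------+-------
5  | Frank    | 1078.2
8  | Frank    | 845.39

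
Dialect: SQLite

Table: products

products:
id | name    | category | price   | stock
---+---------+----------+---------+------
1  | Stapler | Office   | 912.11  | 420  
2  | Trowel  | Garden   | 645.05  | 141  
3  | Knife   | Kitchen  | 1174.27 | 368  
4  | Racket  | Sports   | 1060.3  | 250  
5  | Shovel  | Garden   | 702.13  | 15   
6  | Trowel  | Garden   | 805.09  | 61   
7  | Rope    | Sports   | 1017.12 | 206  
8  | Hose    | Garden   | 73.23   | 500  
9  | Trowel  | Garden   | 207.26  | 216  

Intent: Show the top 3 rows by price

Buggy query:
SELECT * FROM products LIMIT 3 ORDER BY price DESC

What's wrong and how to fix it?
Bug: LIMIT must come after ORDER BY

Fix: Swap the clauses: ORDER BY first, then LIMIT

Corrected query:
SELECT * FROM products ORDER BY price DESC LIMIT 3

Result:
id | name   | category | price   | stock
---+--------+----------+---------+------
3  | Knife  | Kitchen  | 1174.27 | 368  
4  | Racket | Sports   | 1060.3  | 250  
7  | Rope   | Sports   | 1017.12 | 206  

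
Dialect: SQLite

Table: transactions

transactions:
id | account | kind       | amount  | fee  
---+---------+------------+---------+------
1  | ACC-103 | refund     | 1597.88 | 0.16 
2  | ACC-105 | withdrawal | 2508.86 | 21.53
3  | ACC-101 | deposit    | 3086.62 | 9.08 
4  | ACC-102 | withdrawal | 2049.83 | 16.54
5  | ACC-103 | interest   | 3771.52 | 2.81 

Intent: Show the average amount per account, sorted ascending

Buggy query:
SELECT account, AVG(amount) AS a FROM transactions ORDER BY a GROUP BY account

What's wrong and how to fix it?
Bug: ORDER BY appears before GROUP BY; SQL clause order requires GROUP BY first

Fix: Reorder: SELECT … FROM … GROUP BY … ORDER BY …

Corrected query:
SELECT account, AVG(amount) AS a FROM transactions GROUP BY account ORDER BY a

Result:
account | a      
--------+--------
ACC-102 | 2049.83
ACC-105 | 2508.86
ACC-103 | 2684.7 
ACC-101 | 3086.62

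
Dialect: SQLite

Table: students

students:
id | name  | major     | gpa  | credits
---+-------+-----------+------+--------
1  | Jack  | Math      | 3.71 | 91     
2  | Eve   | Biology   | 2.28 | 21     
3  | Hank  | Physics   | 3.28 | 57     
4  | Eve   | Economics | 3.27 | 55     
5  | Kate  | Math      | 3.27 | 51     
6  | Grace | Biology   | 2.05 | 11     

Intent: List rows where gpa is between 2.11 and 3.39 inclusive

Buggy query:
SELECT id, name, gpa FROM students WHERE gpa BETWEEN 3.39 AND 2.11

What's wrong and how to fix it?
Bug: The bounds are reversed; BETWEEN a AND b requires a <= b to match anything

Fix: Swap the bounds so the smaller value comes first

Corrected query:
SELECT id, name, gpa FROM students WHERE gpa BETWEEN 2.11 AND 3.39

Result:
id | name | gpa 
---+------+-----
2  | Eve  | 2.28
3  | Hank | 3.28
4  | Eve  | 3.27
5  | Kate | 3.27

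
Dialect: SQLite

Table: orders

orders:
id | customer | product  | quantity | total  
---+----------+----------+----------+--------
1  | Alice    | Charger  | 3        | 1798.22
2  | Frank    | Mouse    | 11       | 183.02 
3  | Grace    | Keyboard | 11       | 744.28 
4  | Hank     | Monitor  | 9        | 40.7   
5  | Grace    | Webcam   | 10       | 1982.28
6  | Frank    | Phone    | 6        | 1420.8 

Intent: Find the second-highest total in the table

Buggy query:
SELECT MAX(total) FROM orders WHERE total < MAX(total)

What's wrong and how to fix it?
Bug: MAX(total) on the right of the comparison is an aggregate-in-WHERE error

Fix: Compute the overall MAX in a subquery, then take MAX of rows below it

Corrected query:
SELECT MAX(total) FROM orders WHERE total < (SELECT MAX(total) FROM orders)

Result:
MAX(total)
----------
1798.22   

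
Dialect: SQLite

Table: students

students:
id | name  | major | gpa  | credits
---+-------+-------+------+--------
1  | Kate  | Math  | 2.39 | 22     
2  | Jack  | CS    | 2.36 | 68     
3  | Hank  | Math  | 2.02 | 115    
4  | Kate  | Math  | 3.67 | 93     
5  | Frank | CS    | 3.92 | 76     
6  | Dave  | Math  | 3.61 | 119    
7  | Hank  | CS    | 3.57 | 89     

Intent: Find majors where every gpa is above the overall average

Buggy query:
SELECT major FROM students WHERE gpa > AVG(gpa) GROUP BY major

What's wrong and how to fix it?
Bug: AVG() is an aggregate; it can't sit directly in WHERE

Fix: Use a subquery for AVG and a HAVING MIN(...) filter so the condition holds for every row in the group

Corrected query:
SELECT major FROM students GROUP BY major HAVING MIN(gpa) > (SELECT AVG(gpa) FROM students)

Result:
(no rows)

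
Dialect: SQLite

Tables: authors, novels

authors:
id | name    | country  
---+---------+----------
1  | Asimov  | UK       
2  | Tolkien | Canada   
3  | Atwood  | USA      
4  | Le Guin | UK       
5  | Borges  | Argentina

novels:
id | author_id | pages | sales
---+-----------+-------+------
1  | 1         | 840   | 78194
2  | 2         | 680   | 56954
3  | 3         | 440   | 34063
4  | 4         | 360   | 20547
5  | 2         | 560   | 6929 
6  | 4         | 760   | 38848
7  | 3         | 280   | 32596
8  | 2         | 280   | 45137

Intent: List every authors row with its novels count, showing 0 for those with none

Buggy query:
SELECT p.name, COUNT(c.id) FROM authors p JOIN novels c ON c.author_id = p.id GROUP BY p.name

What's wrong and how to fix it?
Bug: An inner join excludes parents with zero children

Fix: Switch to LEFT JOIN to retain unmatched parent rows

Corrected query:
SELECT p.name, COUNT(c.id) FROM authors p LEFT JOIN novels c ON c.author_id = p.id GROUP BY p.name

Result:
name    | COUNT(c.id)
--------+------------
Asimov  | 1          
Atwood  | 2          
Borges  | 0          
Le Guin | 2          
Tolkien | 3          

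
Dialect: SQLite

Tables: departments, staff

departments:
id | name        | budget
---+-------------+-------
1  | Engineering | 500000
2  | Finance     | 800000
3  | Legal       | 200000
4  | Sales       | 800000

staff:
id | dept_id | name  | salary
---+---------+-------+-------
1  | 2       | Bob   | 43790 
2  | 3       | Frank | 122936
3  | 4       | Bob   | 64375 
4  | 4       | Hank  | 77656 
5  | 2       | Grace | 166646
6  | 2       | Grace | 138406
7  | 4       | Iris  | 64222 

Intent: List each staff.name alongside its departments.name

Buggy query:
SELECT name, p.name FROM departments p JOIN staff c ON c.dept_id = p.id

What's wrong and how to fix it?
Bug: Both tables have a 'name' column; the unqualified reference is ambiguous

Fix: Qualify the column with its table alias (c.name)

Corrected query:
SELECT c.name, p.name FROM departments p JOIN staff c ON c.dept_id = p.id

Result:
name  | name   
------+--------
Bob   | Finance
Frank | Legal  
Bob   | Sales  
Hank  | Sales  
Grace | Finance
Grace | Finance
Iris  | Sales  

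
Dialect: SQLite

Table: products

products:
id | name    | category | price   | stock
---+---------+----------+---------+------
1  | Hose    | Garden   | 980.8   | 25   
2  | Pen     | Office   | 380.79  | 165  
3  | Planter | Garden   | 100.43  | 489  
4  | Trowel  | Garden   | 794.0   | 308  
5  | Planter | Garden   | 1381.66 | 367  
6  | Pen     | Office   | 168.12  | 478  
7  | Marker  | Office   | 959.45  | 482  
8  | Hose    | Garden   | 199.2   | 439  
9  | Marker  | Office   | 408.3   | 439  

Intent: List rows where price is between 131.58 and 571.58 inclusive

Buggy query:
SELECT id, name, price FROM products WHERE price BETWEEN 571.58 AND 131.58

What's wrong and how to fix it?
Bug: BETWEEN expects the lower bound first; with 571.58 AND 131.58 the range is empty

Fix: Swap the bounds so the smaller value comes first

Corrected query:
SELECT id, name, price FROM products WHERE price BETWEEN 131.58 AND 571.58

Result:
id | name   | price 
---+--------+-------
2  | Pen    | 380.79
6  | Pen    | 168.12
8  | Hose   | 199.2 
9  | Marker | 408.3 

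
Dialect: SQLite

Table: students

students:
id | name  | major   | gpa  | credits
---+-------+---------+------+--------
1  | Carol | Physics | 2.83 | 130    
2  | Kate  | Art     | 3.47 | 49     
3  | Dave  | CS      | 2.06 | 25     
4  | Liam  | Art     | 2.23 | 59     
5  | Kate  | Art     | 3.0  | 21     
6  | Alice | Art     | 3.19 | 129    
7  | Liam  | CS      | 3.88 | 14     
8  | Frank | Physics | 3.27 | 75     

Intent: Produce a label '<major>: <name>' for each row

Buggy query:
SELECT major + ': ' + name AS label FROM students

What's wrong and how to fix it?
Bug: SQLite uses || for string concatenation; + coerces text to numbers (yielding 0)

Fix: Use the || operator for string concatenation

Corrected query:
SELECT major || ': ' || name AS label FROM students

Result:
label         
--------------
Physics: Carol
Art: Kate     
CS: Dave      
Art: Liam     
Art: Kate     
Art: Alice    
CS: Liam      
Physics: Frank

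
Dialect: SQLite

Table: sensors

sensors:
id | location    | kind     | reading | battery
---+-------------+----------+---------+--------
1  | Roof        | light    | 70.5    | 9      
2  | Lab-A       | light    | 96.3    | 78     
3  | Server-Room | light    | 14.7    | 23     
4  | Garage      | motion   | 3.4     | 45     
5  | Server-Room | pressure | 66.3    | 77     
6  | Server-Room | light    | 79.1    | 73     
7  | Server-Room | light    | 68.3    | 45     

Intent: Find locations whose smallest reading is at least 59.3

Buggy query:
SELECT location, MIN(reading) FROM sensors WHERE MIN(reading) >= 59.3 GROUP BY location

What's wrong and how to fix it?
Bug: Aggregates like MIN are computed per group after WHERE runs

Fix: Replace WHERE with HAVING after the GROUP BY

Corrected query:
SELECT location, MIN(reading) FROM sensors GROUP BY location HAVING MIN(reading) >= 59.3

Result:
location | MIN(reading)
---------+-------------
Lab-A    | 96.3        
Roof     | 70.5        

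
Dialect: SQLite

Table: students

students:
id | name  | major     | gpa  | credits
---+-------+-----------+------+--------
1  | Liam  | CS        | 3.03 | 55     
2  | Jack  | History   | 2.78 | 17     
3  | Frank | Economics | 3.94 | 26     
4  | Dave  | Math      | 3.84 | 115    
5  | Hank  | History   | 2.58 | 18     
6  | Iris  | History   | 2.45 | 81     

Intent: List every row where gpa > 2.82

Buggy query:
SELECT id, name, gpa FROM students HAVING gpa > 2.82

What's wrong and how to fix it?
Bug: This is a non-aggregate query (no GROUP BY, no aggregates), so in SQLite the HAVING clause is invalid here; a row-level condition belongs in WHERE

Fix: Replace HAVING with WHERE since the condition applies to individual rows

Corrected query:
SELECT id, name, gpa FROM students WHERE gpa > 2.82

Result:
id | name  | gpa 
---+-------+-----
1  | Liam  | 3.03
3  | Frank | 3.94
4  | Dave  | 3.84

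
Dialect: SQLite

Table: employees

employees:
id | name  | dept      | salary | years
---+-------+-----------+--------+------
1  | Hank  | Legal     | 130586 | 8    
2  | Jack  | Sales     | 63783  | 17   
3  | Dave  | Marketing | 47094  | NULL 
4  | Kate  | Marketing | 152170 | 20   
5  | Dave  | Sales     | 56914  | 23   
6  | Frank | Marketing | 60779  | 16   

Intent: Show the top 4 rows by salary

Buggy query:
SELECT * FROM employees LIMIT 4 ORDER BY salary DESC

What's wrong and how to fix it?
Bug: LIMIT must come after ORDER BY

Fix: Sort with ORDER BY, then apply LIMIT

Corrected query:
SELECT * FROM employees ORDER BY salary DESC LIMIT 4

Result:
id | name  | dept      | salary | years
---+-------+-----------+--------+------
4  | Kate  | Marketing | 152170 | 20   
1  | Hank  | Legal     | 130586 | 8    
2  | Jack  | Sales     | 63783  | 17   
6  | Frank | Marketing | 60779  | 16   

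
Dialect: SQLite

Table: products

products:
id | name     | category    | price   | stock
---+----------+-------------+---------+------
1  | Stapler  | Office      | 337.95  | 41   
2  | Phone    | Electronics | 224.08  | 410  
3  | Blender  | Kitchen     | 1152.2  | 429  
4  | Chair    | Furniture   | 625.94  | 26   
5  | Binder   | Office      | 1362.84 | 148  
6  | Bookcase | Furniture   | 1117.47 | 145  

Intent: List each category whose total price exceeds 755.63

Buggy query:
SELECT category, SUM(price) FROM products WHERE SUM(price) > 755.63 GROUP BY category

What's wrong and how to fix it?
Bug: SUM(price) is an aggregate, but WHERE filters rows before aggregation

Fix: Use HAVING (which filters groups after aggregation) instead of WHERE

Corrected query:
SELECT category, SUM(price) FROM products GROUP BY category HAVING SUM(price) > 755.63

Result:
category  | SUM(price)
----------+-----------
Furniture | 1743.41   
Kitchen   | 1152.2    
Office    | 1700.79   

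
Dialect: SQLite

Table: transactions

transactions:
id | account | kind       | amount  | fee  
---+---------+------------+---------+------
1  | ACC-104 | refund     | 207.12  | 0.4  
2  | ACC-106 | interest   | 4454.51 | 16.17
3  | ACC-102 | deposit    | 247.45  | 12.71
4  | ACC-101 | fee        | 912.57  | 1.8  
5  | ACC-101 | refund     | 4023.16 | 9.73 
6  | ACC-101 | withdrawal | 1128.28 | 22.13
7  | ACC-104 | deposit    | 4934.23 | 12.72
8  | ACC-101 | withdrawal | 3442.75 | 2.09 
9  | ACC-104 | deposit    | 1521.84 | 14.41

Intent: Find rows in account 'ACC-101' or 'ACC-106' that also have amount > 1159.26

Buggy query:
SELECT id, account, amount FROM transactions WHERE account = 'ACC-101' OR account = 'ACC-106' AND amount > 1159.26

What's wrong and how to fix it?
Bug: Without parentheses, AND is evaluated before OR, so the amount filter only applies to the 'ACC-106' branch

Fix: Group the OR with parentheses (or use IN), then AND the threshold

Corrected query:
SELECT id, account, amount FROM transactions WHERE (account = 'ACC-101' OR account = 'ACC-106') AND amount > 1159.26

Result:
id | account | amount 
---+---------+--------
2  | ACC-106 | 4454.51
5  | ACC-101 | 4023.16
8  | ACC-101 | 3442.75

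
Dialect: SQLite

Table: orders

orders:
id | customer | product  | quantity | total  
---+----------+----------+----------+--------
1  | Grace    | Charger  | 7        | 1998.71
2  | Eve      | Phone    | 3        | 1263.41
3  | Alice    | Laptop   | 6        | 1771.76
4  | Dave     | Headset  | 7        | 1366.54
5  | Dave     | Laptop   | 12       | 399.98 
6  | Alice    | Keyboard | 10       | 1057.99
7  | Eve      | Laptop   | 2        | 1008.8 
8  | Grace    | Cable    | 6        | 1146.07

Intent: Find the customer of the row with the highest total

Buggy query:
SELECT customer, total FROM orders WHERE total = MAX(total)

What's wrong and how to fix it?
Bug: MAX(total) is an aggregate and cannot be used directly in WHERE

Fix: Use a subquery: WHERE total = (SELECT MAX(total) FROM orders)

Corrected query:
SELECT customer, total FROM orders WHERE total = (SELECT MAX(total) FROM orders)

Result:
customer | total  
---------+--------
Grace    | 1998.71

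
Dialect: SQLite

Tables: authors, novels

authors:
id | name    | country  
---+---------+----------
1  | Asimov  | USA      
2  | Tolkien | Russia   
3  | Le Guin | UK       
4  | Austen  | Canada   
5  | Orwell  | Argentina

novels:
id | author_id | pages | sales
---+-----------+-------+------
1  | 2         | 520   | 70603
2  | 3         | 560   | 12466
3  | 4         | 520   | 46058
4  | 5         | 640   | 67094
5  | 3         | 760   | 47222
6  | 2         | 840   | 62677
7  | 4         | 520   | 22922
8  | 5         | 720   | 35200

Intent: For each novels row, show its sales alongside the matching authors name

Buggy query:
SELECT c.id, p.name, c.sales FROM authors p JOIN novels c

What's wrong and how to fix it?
Bug: JOIN with no ON clause produces a cartesian product; every novels row pairs with every authors row

Fix: Add ON c.author_id = p.id to the JOIN

Corrected query:
SELECT c.id, p.name, c.sales FROM authors p JOIN novels c ON c.author_id = p.id

Result:
id | name    | sales
---+---------+------
1  | Tolkien | 70603
2  | Le Guin | 12466
3  | Austen  | 46058
4  | Orwell  | 67094
5  | Le Guin | 47222
6  | Tolkien | 62677
7  | Austen  | 22922
8  | Orwell  | 35200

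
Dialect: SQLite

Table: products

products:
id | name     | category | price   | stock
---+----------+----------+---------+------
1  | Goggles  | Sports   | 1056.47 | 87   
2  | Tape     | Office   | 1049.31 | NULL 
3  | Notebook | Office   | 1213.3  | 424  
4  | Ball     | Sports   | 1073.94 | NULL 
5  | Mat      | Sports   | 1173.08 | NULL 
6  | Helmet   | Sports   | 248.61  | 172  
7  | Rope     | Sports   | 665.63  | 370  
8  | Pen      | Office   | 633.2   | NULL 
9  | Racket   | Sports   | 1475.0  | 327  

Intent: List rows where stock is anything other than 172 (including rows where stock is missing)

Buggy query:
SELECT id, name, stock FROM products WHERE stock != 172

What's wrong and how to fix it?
Bug: Inequality against NULL is unknown, not true; rows with NULL are dropped

Fix: Add an explicit OR stock IS NULL to include the missing-value rows

Corrected query:
SELECT id, name, stock FROM products WHERE stock != 172 OR stock IS NULL

Result:
id | name     | stock
---+----------+------
1  | Goggles  | 87   
2  | Tape     | NULL 
3  | Notebook | 424  
4  | Ball     | NULL 
5  | Mat      | NULL 
7  | Rope     | 370  
8  | Pen      | NULL 
9  | Racket   | 327  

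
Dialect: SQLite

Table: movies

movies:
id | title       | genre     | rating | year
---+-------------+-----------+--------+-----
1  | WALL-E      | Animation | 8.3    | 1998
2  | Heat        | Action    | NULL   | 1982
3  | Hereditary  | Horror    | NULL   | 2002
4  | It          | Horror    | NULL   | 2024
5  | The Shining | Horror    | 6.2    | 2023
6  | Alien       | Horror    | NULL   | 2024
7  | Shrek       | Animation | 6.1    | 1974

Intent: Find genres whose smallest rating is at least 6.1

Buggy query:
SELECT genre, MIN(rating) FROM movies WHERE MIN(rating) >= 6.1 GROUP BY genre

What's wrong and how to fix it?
Bug: Aggregates like MIN are computed per group after WHERE runs

Fix: Use HAVING for the per-group MIN condition

Corrected query:
SELECT genre, MIN(rating) FROM movies GROUP BY genre HAVING MIN(rating) >= 6.1

Result:
genre     | MIN(rating)
----------+------------
Animation | 6.1        
Horror    | 6.2        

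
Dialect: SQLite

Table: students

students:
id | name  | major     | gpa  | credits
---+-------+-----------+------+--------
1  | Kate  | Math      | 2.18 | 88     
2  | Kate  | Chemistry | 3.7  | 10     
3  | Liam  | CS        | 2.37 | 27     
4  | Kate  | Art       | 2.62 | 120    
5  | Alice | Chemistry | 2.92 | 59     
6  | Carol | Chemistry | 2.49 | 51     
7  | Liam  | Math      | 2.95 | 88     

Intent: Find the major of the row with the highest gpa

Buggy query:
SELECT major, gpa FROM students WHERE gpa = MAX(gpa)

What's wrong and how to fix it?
Bug: MAX(gpa) is an aggregate and cannot be used directly in WHERE

Fix: Use a subquery: WHERE gpa = (SELECT MAX(gpa) FROM students)

Corrected query:
SELECT major, gpa FROM students WHERE gpa = (SELECT MAX(gpa) FROM students)

Result:
major     | gpa
----------+----
Chemistry | 3.7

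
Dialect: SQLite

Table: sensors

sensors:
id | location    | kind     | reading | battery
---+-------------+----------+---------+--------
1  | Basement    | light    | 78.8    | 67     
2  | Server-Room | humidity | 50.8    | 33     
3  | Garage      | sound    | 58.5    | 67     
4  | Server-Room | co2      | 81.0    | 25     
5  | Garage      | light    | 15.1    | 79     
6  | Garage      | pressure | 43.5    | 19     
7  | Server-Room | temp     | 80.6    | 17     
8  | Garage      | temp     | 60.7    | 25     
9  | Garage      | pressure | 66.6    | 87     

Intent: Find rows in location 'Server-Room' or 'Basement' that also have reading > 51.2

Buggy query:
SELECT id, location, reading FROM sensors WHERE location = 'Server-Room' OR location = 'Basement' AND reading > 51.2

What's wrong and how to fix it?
Bug: AND binds tighter than OR, so this parses as location = 'Server-Room' OR (location = 'Basement' AND reading > 51.2)

Fix: Add parentheses around the OR so the AND applies to both alternatives

Corrected query:
SELECT id, location, reading FROM sensors WHERE (location = 'Server-Room' OR location = 'Basement') AND reading > 51.2

Result:
id | location    | reading
---+-------------+--------
1  | Basement    | 78.8   
4  | Server-Room | 81     
7  | Server-Room | 80.6   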